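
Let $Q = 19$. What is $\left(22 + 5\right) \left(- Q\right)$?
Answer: $-513$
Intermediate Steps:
$\left(22 + 5\right) \left(- Q\right) = \left(22 + 5\right) \left(\left(-1\right) 19\right) = 27 \left(-19\right) = -513$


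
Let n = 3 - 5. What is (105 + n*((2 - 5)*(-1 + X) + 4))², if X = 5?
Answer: 14641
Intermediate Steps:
n = -2
(105 + n*((2 - 5)*(-1 + X) + 4))² = (105 - 2*((2 - 5)*(-1 + 5) + 4))² = (105 - 2*(-3*4 + 4))² = (105 - 2*(-12 + 4))² = (105 - 2*(-8))² = (105 + 16)² = 121² = 14641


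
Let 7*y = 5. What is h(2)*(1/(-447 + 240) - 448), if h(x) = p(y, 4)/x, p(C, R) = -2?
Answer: 92737/207 ≈ 448.00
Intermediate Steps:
y = 5/7 (y = (⅐)*5 = 5/7 ≈ 0.71429)
h(x) = -2/x
h(2)*(1/(-447 + 240) - 448) = (-2/2)*(1/(-447 + 240) - 448) = (-2*½)*(1/(-207) - 448) = -(-1/207 - 448) = -1*(-92737/207) = 92737/207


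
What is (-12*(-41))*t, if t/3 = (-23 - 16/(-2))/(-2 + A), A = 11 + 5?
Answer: -11070/7 ≈ -1581.4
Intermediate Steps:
A = 16
t = -45/14 (t = 3*((-23 - 16/(-2))/(-2 + 16)) = 3*((-23 - 16*(-½))/14) = 3*((-23 + 8)*(1/14)) = 3*(-15*1/14) = 3*(-15/14) = -45/14 ≈ -3.2143)
(-12*(-41))*t = -12*(-41)*(-45/14) = 492*(-45/14) = -11070/7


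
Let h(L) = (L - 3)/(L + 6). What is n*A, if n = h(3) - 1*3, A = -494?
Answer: 1482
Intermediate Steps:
h(L) = (-3 + L)/(6 + L)
n = -3 (n = (-3 + 3)/(6 + 3) - 1*3 = 0/9 - 3 = (1/9)*0 - 3 = 0 - 3 = -3)
n*A = -3*(-494) = 1482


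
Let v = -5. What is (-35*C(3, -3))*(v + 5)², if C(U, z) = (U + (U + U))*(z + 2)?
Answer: 0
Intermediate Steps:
C(U, z) = 3*U*(2 + z) (C(U, z) = (U + 2*U)*(2 + z) = (3*U)*(2 + z) = 3*U*(2 + z))
(-35*C(3, -3))*(v + 5)² = (-105*3*(2 - 3))*(-5 + 5)² = -105*3*(-1)*0² = -35*(-9)*0 = 315*0 = 0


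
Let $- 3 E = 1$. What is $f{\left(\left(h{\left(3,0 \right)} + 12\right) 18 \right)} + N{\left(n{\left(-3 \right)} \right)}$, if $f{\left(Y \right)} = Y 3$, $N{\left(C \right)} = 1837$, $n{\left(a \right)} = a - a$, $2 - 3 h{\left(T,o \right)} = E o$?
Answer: $2521$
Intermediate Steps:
$E = - \frac{1}{3}$ ($E = \left(- \frac{1}{3}\right) 1 = - \frac{1}{3} \approx -0.33333$)
$h{\left(T,o \right)} = \frac{2}{3} + \frac{o}{9}$ ($h{\left(T,o \right)} = \frac{2}{3} - \frac{\left(- \frac{1}{3}\right) o}{3} = \frac{2}{3} + \frac{o}{9}$)
$n{\left(a \right)} = 0$
$f{\left(Y \right)} = 3 Y$
$f{\left(\left(h{\left(3,0 \right)} + 12\right) 18 \right)} + N{\left(n{\left(-3 \right)} \right)} = 3 \left(\left(\frac{2}{3} + \frac{1}{9} \cdot 0\right) + 12\right) 18 + 1837 = 3 \left(\left(\frac{2}{3} + 0\right) + 12\right) 18 + 1837 = 3 \left(\frac{2}{3} + 12\right) 18 + 1837 = 3 \cdot \frac{38}{3} \cdot 18 + 1837 = 3 \cdot 228 + 1837 = 684 + 1837 = 2521$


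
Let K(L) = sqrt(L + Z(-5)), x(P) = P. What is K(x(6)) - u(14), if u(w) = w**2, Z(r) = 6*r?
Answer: -196 + 2*I*sqrt(6) ≈ -196.0 + 4.899*I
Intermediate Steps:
K(L) = sqrt(-30 + L) (K(L) = sqrt(L + 6*(-5)) = sqrt(L - 30) = sqrt(-30 + L))
K(x(6)) - u(14) = sqrt(-30 + 6) - 1*14**2 = sqrt(-24) - 1*196 = 2*I*sqrt(6) - 196 = -196 + 2*I*sqrt(6)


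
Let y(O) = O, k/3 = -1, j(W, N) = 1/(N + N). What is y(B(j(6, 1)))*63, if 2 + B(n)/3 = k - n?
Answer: -2079/2 ≈ -1039.5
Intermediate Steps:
j(W, N) = 1/(2*N)
k = -3 (k = 3*(-1) = -3)
B(n) = -15 - 3*n (B(n) = -6 + 3*(-3 - n) = -6 + (-9 - 3*n) = -15 - 3*n)
y(B(j(6, 1)))*63 = (-15 - 3/(2*1))*63 = (-15 - 3/2)*63 = -33/2*63 = -2079/2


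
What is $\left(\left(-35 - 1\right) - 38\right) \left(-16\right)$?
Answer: $1184$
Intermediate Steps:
$\left(\left(-35 - 1\right) - 38\right) \left(-16\right) = \left(-36 - 38\right) \left(-16\right) = \left(-74\right) \left(-16\right) = 1184$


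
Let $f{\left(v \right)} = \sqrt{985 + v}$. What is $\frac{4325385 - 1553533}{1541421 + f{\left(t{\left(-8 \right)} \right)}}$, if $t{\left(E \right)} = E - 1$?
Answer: $\frac{4272590881692}{2375978698265} - \frac{11087408 \sqrt{61}}{2375978698265} \approx 1.7982$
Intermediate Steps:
$t{\left(E \right)} = -1 + E$
$\frac{4325385 - 1553533}{1541421 + f{\left(t{\left(-8 \right)} \right)}} = \frac{4325385 - 1553533}{1541421 + \sqrt{985 - 9}} = \frac{2771852}{1541421 + \sqrt{985 - 9}} = \frac{2771852}{1541421 + \sqrt{976}} = \frac{2771852}{1541421 + 4 \sqrt{61}}$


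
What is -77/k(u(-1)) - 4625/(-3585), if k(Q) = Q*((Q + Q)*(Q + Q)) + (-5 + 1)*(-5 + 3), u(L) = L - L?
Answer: -47809/5736 ≈ -8.3349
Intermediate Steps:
u(L) = 0
k(Q) = 8 + 4*Q³ (k(Q) = Q*((2*Q)*(2*Q)) - 4*(-2) = Q*(4*Q²) + 8 = 4*Q³ + 8 = 8 + 4*Q³)
-77/k(u(-1)) - 4625/(-3585) = -77/(8 + 4*0³) - 4625/(-3585) = -77/(8 + 4*0) - 4625*(-1/3585) = -77/(8 + 0) + 925/717 = -77/8 + 925/717 = -47809/5736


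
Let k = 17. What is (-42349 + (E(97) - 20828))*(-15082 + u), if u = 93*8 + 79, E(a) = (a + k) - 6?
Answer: 899300871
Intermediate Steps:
E(a) = 11 + a (E(a) = (a + 17) - 6 = (17 + a) - 6 = 11 + a)
u = 823 (u = 744 + 79 = 823)
(-42349 + (E(97) - 20828))*(-15082 + u) = (-42349 + ((11 + 97) - 20828))*(-15082 + 823) = (-42349 + (108 - 20828))*(-14259) = (-42349 - 20720)*(-14259) = -63069*(-14259) = 899300871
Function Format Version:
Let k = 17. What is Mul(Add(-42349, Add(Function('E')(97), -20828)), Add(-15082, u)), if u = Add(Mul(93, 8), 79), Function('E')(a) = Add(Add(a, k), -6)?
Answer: 899300871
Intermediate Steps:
Function('E')(a) = Add(11, a) (Function('E')(a) = Add(Add(a, 17), -6) = Add(Add(17, a), -6) = Add(11, a))
u = 823 (u = Add(744, 79) = 823)
Mul(Add(-42349, Add(Function('E')(97), -20828)), Add(-15082, u)) = Mul(Add(-42349, Add(Add(11, 97), -20828)), Add(-15082, 823)) = Mul(Add(-42349, Add(108, -20828)), -14259) = Mul(Add(-42349, -20720), -14259) = Mul(-63069, -14259) = 899300871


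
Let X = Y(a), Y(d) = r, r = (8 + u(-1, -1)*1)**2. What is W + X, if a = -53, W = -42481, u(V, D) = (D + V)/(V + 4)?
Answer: -381845/9 ≈ -42427.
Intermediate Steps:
u(V, D) = (D + V)/(4 + V)
r = 484/9 (r = (8 + ((-1 - 1)/(4 - 1))*1)**2 = (8 + (-2/3)*1)**2 = (8 + ((1/3)*(-2))*1)**2 = (8 - 2/3*1)**2 = (8 - 2/3)**2 = (22/3)**2 = 484/9 ≈ 53.778)
Y(d) = 484/9
X = 484/9 ≈ 53.778
W + X = -42481 + 484/9 = -381845/9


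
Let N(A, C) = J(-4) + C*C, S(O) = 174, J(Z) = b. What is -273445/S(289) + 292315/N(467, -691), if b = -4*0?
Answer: -130513929235/83081694 ≈ -1570.9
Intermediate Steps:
b = 0
J(Z) = 0
N(A, C) = C**2 (N(A, C) = 0 + C*C = 0 + C**2 = C**2)
-273445/S(289) + 292315/N(467, -691) = -273445/174 + 292315/((-691)**2) = -273445*1/174 + 292315/477481 = -273445/174 + 292315*(1/477481) = -273445/174 + 292315/477481 = -130513929235/83081694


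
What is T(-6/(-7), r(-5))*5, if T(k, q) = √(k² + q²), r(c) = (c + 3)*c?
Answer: 10*√1234/7 ≈ 50.183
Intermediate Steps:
r(c) = c*(3 + c) (r(c) = (3 + c)*c = c*(3 + c))
T(-6/(-7), r(-5))*5 = √((-6/(-7))² + (-5*(3 - 5))²)*5 = √((-6*(-⅐))² + (-5*(-2))²)*5 = √((6/7)² + 10²)*5 = √(36/49 + 100)*5 = √(4936/49)*5 = (2*√1234/7)*5 = 10*√1234/7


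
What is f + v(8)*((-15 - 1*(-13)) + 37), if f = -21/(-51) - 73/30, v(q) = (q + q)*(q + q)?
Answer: 4568569/510 ≈ 8958.0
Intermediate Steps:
v(q) = 4*q² (v(q) = (2*q)*(2*q) = 4*q²)
f = -1031/510 (f = -21*(-1/51) - 73*1/30 = 7/17 - 73/30 = -1031/510 ≈ -2.0216)
f + v(8)*((-15 - 1*(-13)) + 37) = -1031/510 + (4*8²)*((-15 - 1*(-13)) + 37) = -1031/510 + (4*64)*((-15 + 13) + 37) = -1031/510 + 256*(-2 + 37) = -1031/510 + 256*35 = -1031/510 + 8960 = 4568569/510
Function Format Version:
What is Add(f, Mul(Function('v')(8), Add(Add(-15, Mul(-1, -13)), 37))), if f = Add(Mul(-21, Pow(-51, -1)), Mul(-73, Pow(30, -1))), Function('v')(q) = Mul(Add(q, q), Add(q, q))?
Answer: Rational(4568569, 510) ≈ 8958.0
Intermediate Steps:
Function('v')(q) = Mul(4, Pow(q, 2)) (Function('v')(q) = Mul(Mul(2, q), Mul(2, q)) = Mul(4, Pow(q, 2)))
f = Rational(-1031, 510) (f = Add(Mul(-21, Rational(-1, 51)), Mul(-73, Rational(1, 30))) = Add(Rational(7, 17), Rational(-73, 30)) = Rational(-1031, 510) ≈ -2.0216)
Add(f, Mul(Function('v')(8), Add(Add(-15, Mul(-1, -13)), 37))) = Add(Rational(-1031, 510), Mul(Mul(4, Pow(8, 2)), Add(Add(-15, Mul(-1, -13)), 37))) = Add(Rational(-1031, 510), Mul(Mul(4, 64), Add(Add(-15, 13), 37))) = Add(Rational(-1031, 510), Mul(256, Add(-2, 37))) = Add(Rational(-1031, 510), Mul(256, 35)) = Add(Rational(-1031, 510), 8960) = Rational(4568569, 510)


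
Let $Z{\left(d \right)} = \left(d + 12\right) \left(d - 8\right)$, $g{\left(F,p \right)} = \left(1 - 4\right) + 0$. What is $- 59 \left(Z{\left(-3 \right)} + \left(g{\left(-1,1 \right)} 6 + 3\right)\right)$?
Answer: $6726$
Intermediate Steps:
$g{\left(F,p \right)} = -3$ ($g{\left(F,p \right)} = -3 + 0 = -3$)
$Z{\left(d \right)} = \left(-8 + d\right) \left(12 + d\right)$ ($Z{\left(d \right)} = \left(12 + d\right) \left(-8 + d\right) = \left(-8 + d\right) \left(12 + d\right)$)
$- 59 \left(Z{\left(-3 \right)} + \left(g{\left(-1,1 \right)} 6 + 3\right)\right) = - 59 \left(\left(-96 + \left(-3\right)^{2} + 4 \left(-3\right)\right) + \left(\left(-3\right) 6 + 3\right)\right) = - 59 \left(\left(-96 + 9 - 12\right) + \left(-18 + 3\right)\right) = - 59 \left(-99 - 15\right) = \left(-59\right) \left(-114\right) = 6726$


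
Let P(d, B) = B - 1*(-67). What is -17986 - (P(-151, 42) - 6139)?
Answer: -11956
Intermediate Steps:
P(d, B) = 67 + B (P(d, B) = B + 67 = 67 + B)
-17986 - (P(-151, 42) - 6139) = -17986 - ((67 + 42) - 6139) = -17986 - (109 - 6139) = -17986 - 1*(-6030) = -17986 + 6030 = -11956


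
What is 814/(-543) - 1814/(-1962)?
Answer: -102011/177561 ≈ -0.57451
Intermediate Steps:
814/(-543) - 1814/(-1962) = 814*(-1/543) - 1814*(-1/1962) = -814/543 + 907/981 = -102011/177561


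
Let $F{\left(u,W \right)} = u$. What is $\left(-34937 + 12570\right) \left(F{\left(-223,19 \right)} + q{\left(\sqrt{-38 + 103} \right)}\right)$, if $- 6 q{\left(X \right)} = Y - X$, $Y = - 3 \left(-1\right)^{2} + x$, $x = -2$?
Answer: $\frac{29815211}{6} - \frac{22367 \sqrt{65}}{6} \approx 4.9391 \cdot 10^{6}$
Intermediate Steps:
$Y = -5$ ($Y = - 3 \left(-1\right)^{2} - 2 = \left(-3\right) 1 - 2 = -3 - 2 = -5$)
$q{\left(X \right)} = \frac{5}{6} + \frac{X}{6}$ ($q{\left(X \right)} = - \frac{-5 - X}{6} = \frac{5}{6} + \frac{X}{6}$)
$\left(-34937 + 12570\right) \left(F{\left(-223,19 \right)} + q{\left(\sqrt{-38 + 103} \right)}\right) = \left(-34937 + 12570\right) \left(-223 + \left(\frac{5}{6} + \frac{\sqrt{-38 + 103}}{6}\right)\right) = - 22367 \left(-223 + \left(\frac{5}{6} + \frac{\sqrt{65}}{6}\right)\right) = - 22367 \left(- \frac{1333}{6} + \frac{\sqrt{65}}{6}\right) = \frac{29815211}{6} - \frac{22367 \sqrt{65}}{6}$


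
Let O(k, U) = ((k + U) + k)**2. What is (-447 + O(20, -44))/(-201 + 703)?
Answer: -431/502 ≈ -0.85857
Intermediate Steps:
O(k, U) = (U + 2*k)**2 (O(k, U) = ((U + k) + k)**2 = (U + 2*k)**2)
(-447 + O(20, -44))/(-201 + 703) = (-447 + (-44 + 2*20)**2)/(-201 + 703) = (-447 + (-44 + 40)**2)/502 = (-447 + (-4)**2)*(1/502) = (-447 + 16)*(1/502) = -431*1/502 = -431/502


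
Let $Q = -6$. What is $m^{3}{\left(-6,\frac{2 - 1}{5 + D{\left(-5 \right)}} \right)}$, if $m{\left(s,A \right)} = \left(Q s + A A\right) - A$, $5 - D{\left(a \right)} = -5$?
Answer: $\frac{528690140056}{11390625} \approx 46415.0$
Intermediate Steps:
$D{\left(a \right)} = 10$ ($D{\left(a \right)} = 5 - -5 = 5 + 5 = 10$)
$m{\left(s,A \right)} = A^{2} - A - 6 s$ ($m{\left(s,A \right)} = \left(- 6 s + A A\right) - A = \left(- 6 s + A^{2}\right) - A = \left(A^{2} - 6 s\right) - A = A^{2} - A - 6 s$)
$m^{3}{\left(-6,\frac{2 - 1}{5 + D{\left(-5 \right)}} \right)} = \left(\left(\frac{2 - 1}{5 + 10}\right)^{2} - \frac{2 - 1}{5 + 10} - -36\right)^{3} = \left(\left(1 \cdot \frac{1}{15}\right)^{2} - 1 \cdot \frac{1}{15} + 36\right)^{3} = \left(\left(\frac{1}{15}\right)^{2} - \frac{1}{15} + 36\right)^{3} = \left(\frac{1}{225} - \frac{1}{15} + 36\right)^{3} = \left(\frac{8086}{225}\right)^{3} = \frac{528690140056}{11390625}$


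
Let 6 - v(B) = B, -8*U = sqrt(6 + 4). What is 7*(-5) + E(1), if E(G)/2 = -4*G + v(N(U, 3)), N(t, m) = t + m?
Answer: -37 + sqrt(10)/4 ≈ -36.209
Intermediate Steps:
U = -sqrt(10)/8 (U = -sqrt(6 + 4)/8 = -sqrt(10)/8 ≈ -0.39528)
N(t, m) = m + t
v(B) = 6 - B
E(G) = 6 - 8*G + sqrt(10)/4 (E(G) = 2*(-4*G + (6 - (3 - sqrt(10)/8))) = 2*(-4*G + (6 + (-3 + sqrt(10)/8))) = 2*(-4*G + (3 + sqrt(10)/8)) = 2*(3 - 4*G + sqrt(10)/8) = 6 - 8*G + sqrt(10)/4)
7*(-5) + E(1) = 7*(-5) + (6 - 8*1 + sqrt(10)/4) = -35 + (6 - 8 + sqrt(10)/4) = -35 + (-2 + sqrt(10)/4) = -37 + sqrt(10)/4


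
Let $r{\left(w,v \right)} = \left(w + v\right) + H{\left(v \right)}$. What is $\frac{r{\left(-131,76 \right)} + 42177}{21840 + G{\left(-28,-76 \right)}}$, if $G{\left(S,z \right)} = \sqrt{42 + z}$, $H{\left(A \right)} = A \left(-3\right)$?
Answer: $\frac{457482480}{238492817} - \frac{20947 i \sqrt{34}}{238492817} \approx 1.9182 - 0.00051214 i$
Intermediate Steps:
$H{\left(A \right)} = - 3 A$
$r{\left(w,v \right)} = w - 2 v$ ($r{\left(w,v \right)} = \left(w + v\right) - 3 v = \left(v + w\right) - 3 v = w - 2 v$)
$\frac{r{\left(-131,76 \right)} + 42177}{21840 + G{\left(-28,-76 \right)}} = \frac{\left(-131 - 152\right) + 42177}{21840 + \sqrt{42 - 76}} = \frac{\left(-131 - 152\right) + 42177}{21840 + \sqrt{-34}} = \frac{-283 + 42177}{21840 + i \sqrt{34}} = \frac{41894}{21840 + i \sqrt{34}}$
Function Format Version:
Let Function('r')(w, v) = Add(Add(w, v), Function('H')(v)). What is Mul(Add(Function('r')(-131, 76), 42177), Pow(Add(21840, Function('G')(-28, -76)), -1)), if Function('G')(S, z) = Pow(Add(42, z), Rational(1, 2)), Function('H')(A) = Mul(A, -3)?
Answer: Add(Rational(457482480, 238492817), Mul(Rational(-20947, 238492817), I, Pow(34, Rational(1, 2)))) ≈ Add(1.9182, Mul(-0.00051214, I))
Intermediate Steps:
Function('H')(A) = Mul(-3, A)
Function('r')(w, v) = Add(w, Mul(-2, v)) (Function('r')(w, v) = Add(Add(w, v), Mul(-3, v)) = Add(Add(v, w), Mul(-3, v)) = Add(w, Mul(-2, v)))
Mul(Add(Function('r')(-131, 76), 42177), Pow(Add(21840, Function('G')(-28, -76)), -1)) = Mul(Add(Add(-131, Mul(-2, 76)), 42177), Pow(Add(21840, Pow(Add(42, -76), Rational(1, 2))), -1)) = Mul(Add(Add(-131, -152), 42177), Pow(Add(21840, Pow(-34, Rational(1, 2))), -1)) = Mul(Add(-283, 42177), Pow(Add(21840, Mul(I, Pow(34, Rational(1, 2)))), -1)) = Mul(41894, Pow(Add(21840, Mul(I, Pow(34, Rational(1, 2)))), -1))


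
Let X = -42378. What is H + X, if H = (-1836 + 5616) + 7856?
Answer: -30742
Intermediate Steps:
H = 11636 (H = 3780 + 7856 = 11636)
H + X = 11636 - 42378 = -30742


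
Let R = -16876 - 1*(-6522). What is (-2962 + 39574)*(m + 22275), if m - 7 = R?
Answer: 436707936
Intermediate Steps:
R = -10354 (R = -16876 + 6522 = -10354)
m = -10347 (m = 7 - 10354 = -10347)
(-2962 + 39574)*(m + 22275) = (-2962 + 39574)*(-10347 + 22275) = 36612*11928 = 436707936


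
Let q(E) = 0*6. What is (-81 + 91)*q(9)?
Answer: 0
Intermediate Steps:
q(E) = 0
(-81 + 91)*q(9) = (-81 + 91)*0 = 10*0 = 0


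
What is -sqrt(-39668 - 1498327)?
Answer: -I*sqrt(1537995) ≈ -1240.2*I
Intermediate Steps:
-sqrt(-39668 - 1498327) = -sqrt(-1537995) = -I*sqrt(1537995)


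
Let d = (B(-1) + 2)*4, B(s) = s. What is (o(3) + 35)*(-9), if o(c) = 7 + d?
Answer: -414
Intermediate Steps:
d = 4 (d = (-1 + 2)*4 = 1*4 = 4)
o(c) = 11 (o(c) = 7 + 4 = 11)
(o(3) + 35)*(-9) = (11 + 35)*(-9) = 46*(-9) = -414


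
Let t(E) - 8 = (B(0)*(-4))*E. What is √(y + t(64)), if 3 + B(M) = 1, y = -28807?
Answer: 3*I*√3143 ≈ 168.19*I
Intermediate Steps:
B(M) = -2 (B(M) = -3 + 1 = -2)
t(E) = 8 + 8*E (t(E) = 8 + (-2*(-4))*E = 8 + 8*E)
√(y + t(64)) = √(-28807 + (8 + 8*64)) = √(-28807 + (8 + 512)) = √(-28807 + 520) = √(-28287) = 3*I*√3143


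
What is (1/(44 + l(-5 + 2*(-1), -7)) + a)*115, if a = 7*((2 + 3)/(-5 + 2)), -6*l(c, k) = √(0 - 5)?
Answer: -280000045/209103 + 690*I*√5/69701 ≈ -1339.1 + 0.022136*I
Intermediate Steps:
l(c, k) = -I*√5/6 (l(c, k) = -√(0 - 5)/6 = -I*√5/6)
a = -35/3 (a = 7*(5/(-3)) = 7*(5*(-⅓)) = 7*(-5/3) = -35/3 ≈ -11.667)
(1/(44 + l(-5 + 2*(-1), -7)) + a)*115 = (1/(44 - I*√5/6) - 35/3)*115 = (-35/3 + 1/(44 - I*√5/6))*115 = -4025/3 + 115/(44 - I*√5/6)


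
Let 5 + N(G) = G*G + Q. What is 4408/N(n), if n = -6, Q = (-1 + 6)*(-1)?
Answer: 2204/13 ≈ 169.54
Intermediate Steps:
Q = -5 (Q = 5*(-1) = -5)
N(G) = -10 + G² (N(G) = -5 + (G*G - 5) = -5 + (G² - 5) = -5 + (-5 + G²) = -10 + G²)
4408/N(n) = 4408/(-10 + (-6)²) = 4408/(-10 + 36) = 4408/26 = 4408*(1/26) = 2204/13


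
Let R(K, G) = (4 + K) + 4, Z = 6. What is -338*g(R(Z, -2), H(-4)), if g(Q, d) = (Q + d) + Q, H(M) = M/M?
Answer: -9802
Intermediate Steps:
R(K, G) = 8 + K
H(M) = 1
g(Q, d) = d + 2*Q
-338*g(R(Z, -2), H(-4)) = -338*(1 + 2*(8 + 6)) = -338*(1 + 2*14) = -338*(1 + 28) = -338*29 = -9802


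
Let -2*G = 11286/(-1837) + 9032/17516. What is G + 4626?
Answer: 3385019302/731293 ≈ 4628.8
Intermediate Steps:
G = 2057884/731293 (G = -(11286/(-1837) + 9032/17516)/2 = -(11286*(-1/1837) + 9032*(1/17516))/2 = -(-1026/167 + 2258/4379)/2 = -½*(-4115768/731293) = 2057884/731293 ≈ 2.8140)
G + 4626 = 2057884/731293 + 4626 = 3385019302/731293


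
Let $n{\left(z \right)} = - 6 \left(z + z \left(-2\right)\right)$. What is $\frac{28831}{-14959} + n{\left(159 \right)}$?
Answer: $\frac{14242055}{14959} \approx 952.07$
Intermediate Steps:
$n{\left(z \right)} = 6 z$ ($n{\left(z \right)} = - 6 \left(z - 2 z\right) = - 6 \left(- z\right) = 6 z$)
$\frac{28831}{-14959} + n{\left(159 \right)} = \frac{28831}{-14959} + 6 \cdot 159 = 28831 \left(- \frac{1}{14959}\right) + 954 = - \frac{28831}{14959} + 954 = \frac{14242055}{14959}$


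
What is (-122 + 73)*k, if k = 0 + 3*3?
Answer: -441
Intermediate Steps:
k = 9 (k = 0 + 9 = 9)
(-122 + 73)*k = (-122 + 73)*9 = -49*9 = -441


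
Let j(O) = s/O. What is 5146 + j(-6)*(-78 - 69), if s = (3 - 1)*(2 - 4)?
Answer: 5048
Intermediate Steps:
s = -4 (s = 2*(-2) = -4)
j(O) = -4/O
5146 + j(-6)*(-78 - 69) = 5146 + (-4/(-6))*(-78 - 69) = 5146 - 4*(-⅙)*(-147) = 5146 + (⅔)*(-147) = 5146 - 98 = 5048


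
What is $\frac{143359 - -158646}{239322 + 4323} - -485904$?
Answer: $\frac{23677676417}{48729} \approx 4.8591 \cdot 10^{5}$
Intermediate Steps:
$\frac{143359 - -158646}{239322 + 4323} - -485904 = \frac{143359 + 158646}{243645} + 485904 = 302005 \cdot \frac{1}{243645} + 485904 = \frac{60401}{48729} + 485904 = \frac{23677676417}{48729}$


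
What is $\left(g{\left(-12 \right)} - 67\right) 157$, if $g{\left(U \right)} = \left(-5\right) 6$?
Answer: $-15229$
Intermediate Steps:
$g{\left(U \right)} = -30$
$\left(g{\left(-12 \right)} - 67\right) 157 = \left(-30 - 67\right) 157 = \left(-97\right) 157 = -15229$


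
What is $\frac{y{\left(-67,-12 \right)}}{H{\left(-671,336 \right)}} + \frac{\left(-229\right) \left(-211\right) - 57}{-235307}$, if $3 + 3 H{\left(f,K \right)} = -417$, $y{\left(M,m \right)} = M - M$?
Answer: $- \frac{48262}{235307} \approx -0.2051$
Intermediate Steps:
$y{\left(M,m \right)} = 0$
$H{\left(f,K \right)} = -140$ ($H{\left(f,K \right)} = -1 + \frac{1}{3} \left(-417\right) = -1 - 139 = -140$)
$\frac{y{\left(-67,-12 \right)}}{H{\left(-671,336 \right)}} + \frac{\left(-229\right) \left(-211\right) - 57}{-235307} = \frac{0}{-140} + \frac{\left(-229\right) \left(-211\right) - 57}{-235307} = 0 \left(- \frac{1}{140}\right) + \left(48319 - 57\right) \left(- \frac{1}{235307}\right) = 0 + 48262 \left(- \frac{1}{235307}\right) = 0 - \frac{48262}{235307} = - \frac{48262}{235307}$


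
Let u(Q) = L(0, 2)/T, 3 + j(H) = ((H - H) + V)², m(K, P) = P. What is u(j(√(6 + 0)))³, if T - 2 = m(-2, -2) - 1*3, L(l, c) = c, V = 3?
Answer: -8/27 ≈ -0.29630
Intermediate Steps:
j(H) = 6 (j(H) = -3 + ((H - H) + 3)² = -3 + (0 + 3)² = -3 + 3² = -3 + 9 = 6)
T = -3 (T = 2 + (-2 - 1*3) = 2 + (-2 - 3) = 2 - 5 = -3)
u(Q) = -⅔ (u(Q) = 2/(-3) = 2*(-⅓) = -⅔)
u(j(√(6 + 0)))³ = (-⅔)³ = -8/27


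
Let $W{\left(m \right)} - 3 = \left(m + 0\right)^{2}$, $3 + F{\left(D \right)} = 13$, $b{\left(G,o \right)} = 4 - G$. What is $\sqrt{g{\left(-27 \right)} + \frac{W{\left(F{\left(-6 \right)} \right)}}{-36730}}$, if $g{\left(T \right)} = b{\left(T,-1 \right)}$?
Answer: $\frac{3 \sqrt{4646455190}}{36730} \approx 5.5675$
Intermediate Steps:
$F{\left(D \right)} = 10$ ($F{\left(D \right)} = -3 + 13 = 10$)
$g{\left(T \right)} = 4 - T$
$W{\left(m \right)} = 3 + m^{2}$ ($W{\left(m \right)} = 3 + \left(m + 0\right)^{2} = 3 + m^{2}$)
$\sqrt{g{\left(-27 \right)} + \frac{W{\left(F{\left(-6 \right)} \right)}}{-36730}} = \sqrt{\left(4 - -27\right) + \frac{3 + 10^{2}}{-36730}} = \sqrt{\left(4 + 27\right) + \left(3 + 100\right) \left(- \frac{1}{36730}\right)} = \sqrt{31 + 103 \left(- \frac{1}{36730}\right)} = \sqrt{31 - \frac{103}{36730}} = \sqrt{\frac{1138527}{36730}} = \frac{3 \sqrt{4646455190}}{36730}$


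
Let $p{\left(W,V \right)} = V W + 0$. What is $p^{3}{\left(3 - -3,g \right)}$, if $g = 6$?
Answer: $46656$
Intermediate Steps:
$p{\left(W,V \right)} = V W$
$p^{3}{\left(3 - -3,g \right)} = \left(6 \left(3 - -3\right)\right)^{3} = \left(6 \left(3 + 3\right)\right)^{3} = \left(6 \cdot 6\right)^{3} = 36^{3} = 46656$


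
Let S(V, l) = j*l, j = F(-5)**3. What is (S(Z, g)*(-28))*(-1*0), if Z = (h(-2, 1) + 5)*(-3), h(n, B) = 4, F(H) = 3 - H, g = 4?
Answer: 0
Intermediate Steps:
j = 512 (j = (3 - 1*(-5))**3 = (3 + 5)**3 = 8**3 = 512)
Z = -27 (Z = (4 + 5)*(-3) = 9*(-3) = -27)
S(V, l) = 512*l
(S(Z, g)*(-28))*(-1*0) = ((512*4)*(-28))*(-1*0) = (2048*(-28))*0 = -57344*0 = 0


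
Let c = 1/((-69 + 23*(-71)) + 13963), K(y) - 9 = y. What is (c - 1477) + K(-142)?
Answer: -19740209/12261 ≈ -1610.0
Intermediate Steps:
K(y) = 9 + y
c = 1/12261 (c = 1/((-69 - 1633) + 13963) = 1/(-1702 + 13963) = 1/12261 ≈ 8.1559e-5)
(c - 1477) + K(-142) = (1/12261 - 1477) + (9 - 142) = -18109496/12261 - 133 = -19740209/12261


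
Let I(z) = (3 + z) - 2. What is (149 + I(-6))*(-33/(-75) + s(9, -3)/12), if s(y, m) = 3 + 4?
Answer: 3684/25 ≈ 147.36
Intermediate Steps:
I(z) = 1 + z
s(y, m) = 7
(149 + I(-6))*(-33/(-75) + s(9, -3)/12) = (149 + (1 - 6))*(-33/(-75) + 7/12) = (149 - 5)*(-33*(-1/75) + 7*(1/12)) = 144*(11/25 + 7/12) = 144*(307/300) = 3684/25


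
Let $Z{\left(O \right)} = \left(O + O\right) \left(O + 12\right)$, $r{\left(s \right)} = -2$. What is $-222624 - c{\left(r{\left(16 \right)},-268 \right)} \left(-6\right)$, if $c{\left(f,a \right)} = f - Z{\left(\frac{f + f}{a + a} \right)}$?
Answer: $- \frac{999417831}{4489} \approx -2.2264 \cdot 10^{5}$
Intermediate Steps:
$Z{\left(O \right)} = 2 O \left(12 + O\right)$
$c{\left(f,a \right)} = f - \frac{2 f \left(12 + \frac{f}{a}\right)}{a}$ ($c{\left(f,a \right)} = f - 2 \frac{f + f}{a + a} \left(12 + \frac{f + f}{a + a}\right) = f - 2 \frac{2 f}{2 a} \left(12 + \frac{2 f}{2 a}\right) = f - 2 \cdot 2 f \frac{1}{2 a} \left(12 + 2 f \frac{1}{2 a}\right) = f - 2 \frac{f}{a} \left(12 + \frac{f}{a}\right) = f - \frac{2 f \left(12 + \frac{f}{a}\right)}{a}$)
$-222624 - c{\left(r{\left(16 \right)},-268 \right)} \left(-6\right) = -222624 - - \frac{2 \left(\left(-268\right)^{2} - -6432 - -4\right)}{71824} \left(-6\right) = -222624 - \left(-2\right) \frac{1}{71824} \left(71824 + 6432 + 4\right) \left(-6\right) = -222624 - \left(-2\right) \frac{1}{71824} \cdot 78260 \left(-6\right) = -222624 - \left(- \frac{19565}{8978}\right) \left(-6\right) = -222624 - \frac{58695}{4489} = - \frac{999417831}{4489}$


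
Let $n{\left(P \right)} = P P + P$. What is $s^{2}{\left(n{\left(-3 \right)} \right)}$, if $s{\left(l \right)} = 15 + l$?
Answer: $441$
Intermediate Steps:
$n{\left(P \right)} = P + P^{2}$ ($n{\left(P \right)} = P^{2} + P = P + P^{2}$)
$s^{2}{\left(n{\left(-3 \right)} \right)} = \left(15 - 3 \left(1 - 3\right)\right)^{2} = \left(15 - -6\right)^{2} = \left(15 + 6\right)^{2} = 21^{2} = 441$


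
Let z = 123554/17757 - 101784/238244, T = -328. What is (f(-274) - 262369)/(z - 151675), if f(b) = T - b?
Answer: 277545040612371/160408315728803 ≈ 1.7302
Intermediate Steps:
z = 6907155172/1057624677 (z = 123554*(1/17757) - 101784*1/238244 = 123554/17757 - 25446/59561 = 6907155172/1057624677 ≈ 6.5308)
f(b) = -328 - b
(f(-274) - 262369)/(z - 151675) = ((-328 - 1*(-274)) - 262369)/(6907155172/1057624677 - 151675) = ((-328 + 274) - 262369)/(-160408315728803/1057624677) = (-54 - 262369)*(-1057624677/160408315728803) = -262423*(-1057624677/160408315728803) = 277545040612371/160408315728803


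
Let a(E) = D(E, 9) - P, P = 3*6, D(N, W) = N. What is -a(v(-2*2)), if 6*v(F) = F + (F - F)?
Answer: 56/3 ≈ 18.667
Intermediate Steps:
P = 18
v(F) = F/6 (v(F) = (F + (F - F))/6 = (F + 0)/6 = F/6)
a(E) = -18 + E (a(E) = E - 1*18 = E - 18 = -18 + E)
-a(v(-2*2)) = -(-18 + (-2*2)/6) = -(-18 + (1/6)*(-4)) = -(-18 - 2/3) = -1*(-56/3) = 56/3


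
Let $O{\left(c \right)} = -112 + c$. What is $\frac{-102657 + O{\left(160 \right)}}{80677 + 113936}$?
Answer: $- \frac{34203}{64871} \approx -0.52725$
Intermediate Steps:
$\frac{-102657 + O{\left(160 \right)}}{80677 + 113936} = \frac{-102657 + \left(-112 + 160\right)}{80677 + 113936} = \frac{-102657 + 48}{194613} = \left(-102609\right) \frac{1}{194613} = - \frac{34203}{64871}$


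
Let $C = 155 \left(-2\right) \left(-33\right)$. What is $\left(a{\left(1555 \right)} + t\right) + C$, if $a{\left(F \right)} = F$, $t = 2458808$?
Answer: $2470593$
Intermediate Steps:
$C = 10230$ ($C = \left(-310\right) \left(-33\right) = 10230$)
$\left(a{\left(1555 \right)} + t\right) + C = \left(1555 + 2458808\right) + 10230 = 2460363 + 10230 = 2470593$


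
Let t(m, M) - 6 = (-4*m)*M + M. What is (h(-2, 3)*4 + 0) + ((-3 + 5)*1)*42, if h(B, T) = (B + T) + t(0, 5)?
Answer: 132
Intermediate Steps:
t(m, M) = 6 + M - 4*M*m (t(m, M) = 6 + ((-4*m)*M + M) = 6 + (-4*M*m + M) = 6 + (M - 4*M*m) = 6 + M - 4*M*m)
h(B, T) = 11 + B + T (h(B, T) = (B + T) + (6 + 5 - 4*5*0) = (B + T) + (6 + 5 + 0) = (B + T) + 11 = 11 + B + T)
(h(-2, 3)*4 + 0) + ((-3 + 5)*1)*42 = ((11 - 2 + 3)*4 + 0) + ((-3 + 5)*1)*42 = (12*4 + 0) + (2*1)*42 = (48 + 0) + 2*42 = 48 + 84 = 132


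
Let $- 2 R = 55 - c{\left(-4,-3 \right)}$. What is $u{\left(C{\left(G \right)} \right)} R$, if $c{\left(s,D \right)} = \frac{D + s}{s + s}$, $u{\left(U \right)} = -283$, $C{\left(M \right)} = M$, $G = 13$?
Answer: $\frac{122539}{16} \approx 7658.7$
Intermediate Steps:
$c{\left(s,D \right)} = \frac{D + s}{2 s}$
$R = - \frac{433}{16}$ ($R = - \frac{55 - \frac{-3 - 4}{2 \left(-4\right)}}{2} = - \frac{55 - \frac{1}{2} \left(- \frac{1}{4}\right) \left(-7\right)}{2} = - \frac{55 - \frac{7}{8}}{2} = \left(- \frac{1}{2}\right) \frac{433}{8} = - \frac{433}{16} \approx -27.063$)
$u{\left(C{\left(G \right)} \right)} R = \left(-283\right) \left(- \frac{433}{16}\right) = \frac{122539}{16}$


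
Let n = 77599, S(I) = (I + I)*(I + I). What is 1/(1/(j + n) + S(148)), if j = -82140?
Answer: 4541/397864255 ≈ 1.1413e-5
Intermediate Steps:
S(I) = 4*I² (S(I) = (2*I)*(2*I) = 4*I²)
1/(1/(j + n) + S(148)) = 1/(1/(-82140 + 77599) + 4*148²) = 1/(1/(-4541) + 4*21904) = 1/(-1/4541 + 87616) = 1/(397864255/4541) = 4541/397864255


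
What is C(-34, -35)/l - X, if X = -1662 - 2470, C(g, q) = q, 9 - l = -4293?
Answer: 17775829/4302 ≈ 4132.0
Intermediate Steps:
l = 4302 (l = 9 - 1*(-4293) = 9 + 4293 = 4302)
X = -4132
C(-34, -35)/l - X = -35/4302 - 1*(-4132) = -35*1/4302 + 4132 = -35/4302 + 4132 = 17775829/4302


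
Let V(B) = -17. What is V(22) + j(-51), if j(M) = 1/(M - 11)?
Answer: -1055/62 ≈ -17.016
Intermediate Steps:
j(M) = 1/(-11 + M)
V(22) + j(-51) = -17 + 1/(-11 - 51) = -17 + 1/(-62) = -17 - 1/62 = -1055/62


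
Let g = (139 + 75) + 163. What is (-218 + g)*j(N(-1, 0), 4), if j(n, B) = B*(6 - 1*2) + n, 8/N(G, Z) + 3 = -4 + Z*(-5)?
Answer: 16536/7 ≈ 2362.3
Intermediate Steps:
N(G, Z) = 8/(-7 - 5*Z) (N(G, Z) = 8/(-3 + (-4 + Z*(-5))) = 8/(-3 + (-4 - 5*Z)) = 8/(-7 - 5*Z))
g = 377 (g = 214 + 163 = 377)
j(n, B) = n + 4*B (j(n, B) = B*(6 - 2) + n = B*4 + n = 4*B + n = n + 4*B)
(-218 + g)*j(N(-1, 0), 4) = (-218 + 377)*(-8/(7 + 5*0) + 4*4) = 159*(-8/(7 + 0) + 16) = 159*(-8/7 + 16) = 159*(104/7) = 16536/7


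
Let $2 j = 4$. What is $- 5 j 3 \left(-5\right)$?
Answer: $150$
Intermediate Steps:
$j = 2$ ($j = \frac{1}{2} \cdot 4 = 2$)
$- 5 j 3 \left(-5\right) = \left(-5\right) 2 \cdot 3 \left(-5\right) = \left(-10\right) 3 \left(-5\right) = \left(-30\right) \left(-5\right) = 150$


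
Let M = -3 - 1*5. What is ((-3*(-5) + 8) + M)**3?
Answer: 3375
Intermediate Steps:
M = -8 (M = -3 - 5 = -8)
((-3*(-5) + 8) + M)**3 = ((-3*(-5) + 8) - 8)**3 = ((15 + 8) - 8)**3 = (23 - 8)**3 = 15**3 = 3375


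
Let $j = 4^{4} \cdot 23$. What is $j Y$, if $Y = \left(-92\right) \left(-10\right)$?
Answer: $5416960$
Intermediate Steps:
$Y = 920$
$j = 5888$ ($j = 256 \cdot 23 = 5888$)
$j Y = 5888 \cdot 920 = 5416960$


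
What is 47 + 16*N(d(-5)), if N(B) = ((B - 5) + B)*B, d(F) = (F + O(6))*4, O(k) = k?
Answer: 239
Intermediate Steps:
d(F) = 24 + 4*F (d(F) = (F + 6)*4 = (6 + F)*4 = 24 + 4*F)
N(B) = B*(-5 + 2*B) (N(B) = ((-5 + B) + B)*B = (-5 + 2*B)*B = B*(-5 + 2*B))
47 + 16*N(d(-5)) = 47 + 16*((24 + 4*(-5))*(-5 + 2*(24 + 4*(-5)))) = 47 + 16*((24 - 20)*(-5 + 2*(24 - 20))) = 47 + 16*(4*(-5 + 2*4)) = 47 + 16*(4*(-5 + 8)) = 47 + 16*(4*3) = 47 + 16*12 = 47 + 192 = 239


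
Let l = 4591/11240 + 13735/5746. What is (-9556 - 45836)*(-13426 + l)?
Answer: 3001339306680348/4036565 ≈ 7.4354e+8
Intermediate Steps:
l = 90380643/32292520 (l = 4591*(1/11240) + 13735*(1/5746) = 4591/11240 + 13735/5746 = 90380643/32292520 ≈ 2.7988)
(-9556 - 45836)*(-13426 + l) = (-9556 - 45836)*(-13426 + 90380643/32292520) = -55392*(-433468992877/32292520) = 3001339306680348/4036565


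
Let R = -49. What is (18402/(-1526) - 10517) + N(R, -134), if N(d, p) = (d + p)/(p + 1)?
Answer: -152619821/14497 ≈ -10528.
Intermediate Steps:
N(d, p) = (d + p)/(1 + p)
(18402/(-1526) - 10517) + N(R, -134) = (18402/(-1526) - 10517) + (-49 - 134)/(1 - 134) = (18402*(-1/1526) - 10517) - 183/(-133) = (-9201/763 - 10517) - 1/133*(-183) = -8033672/763 + 183/133 = -152619821/14497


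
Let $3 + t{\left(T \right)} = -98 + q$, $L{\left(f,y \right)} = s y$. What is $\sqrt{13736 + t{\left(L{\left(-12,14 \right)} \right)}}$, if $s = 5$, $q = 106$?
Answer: $\sqrt{13741} \approx 117.22$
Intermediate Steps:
$L{\left(f,y \right)} = 5 y$
$t{\left(T \right)} = 5$ ($t{\left(T \right)} = -3 + \left(-98 + 106\right) = -3 + 8 = 5$)
$\sqrt{13736 + t{\left(L{\left(-12,14 \right)} \right)}} = \sqrt{13736 + 5} = \sqrt{13741}$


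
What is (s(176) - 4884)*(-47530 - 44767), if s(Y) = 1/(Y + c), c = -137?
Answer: 17580271075/39 ≈ 4.5078e+8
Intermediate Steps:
s(Y) = 1/(-137 + Y) (s(Y) = 1/(Y - 137) = 1/(-137 + Y))
(s(176) - 4884)*(-47530 - 44767) = (1/(-137 + 176) - 4884)*(-47530 - 44767) = (1/39 - 4884)*(-92297) = -190475/39*(-92297) = 17580271075/39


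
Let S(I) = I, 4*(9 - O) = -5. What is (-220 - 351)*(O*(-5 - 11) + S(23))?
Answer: 80511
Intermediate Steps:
O = 41/4 (O = 9 - ¼*(-5) = 9 + 5/4 = 41/4 ≈ 10.250)
(-220 - 351)*(O*(-5 - 11) + S(23)) = (-220 - 351)*(41*(-5 - 11)/4 + 23) = -571*((41/4)*(-16) + 23) = -571*(-164 + 23) = -571*(-141) = 80511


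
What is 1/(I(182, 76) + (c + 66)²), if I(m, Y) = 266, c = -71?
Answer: 1/291 ≈ 0.0034364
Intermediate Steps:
1/(I(182, 76) + (c + 66)²) = 1/(266 + (-71 + 66)²) = 1/(266 + (-5)²) = 1/(266 + 25) = 1/291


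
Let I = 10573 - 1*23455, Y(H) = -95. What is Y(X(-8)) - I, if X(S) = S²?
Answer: 12787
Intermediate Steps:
I = -12882 (I = 10573 - 23455 = -12882)
Y(X(-8)) - I = -95 - 1*(-12882) = -95 + 12882 = 12787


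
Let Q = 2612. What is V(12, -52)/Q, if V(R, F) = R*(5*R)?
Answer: 180/653 ≈ 0.27565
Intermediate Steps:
V(R, F) = 5*R²
V(12, -52)/Q = (5*12²)/2612 = (5*144)*(1/2612) = 720*(1/2612) = 180/653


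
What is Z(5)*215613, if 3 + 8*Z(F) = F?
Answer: 215613/4 ≈ 53903.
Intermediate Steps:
Z(F) = -3/8 + F/8
Z(5)*215613 = (-3/8 + (1/8)*5)*215613 = (-3/8 + 5/8)*215613 = (1/4)*215613 = 215613/4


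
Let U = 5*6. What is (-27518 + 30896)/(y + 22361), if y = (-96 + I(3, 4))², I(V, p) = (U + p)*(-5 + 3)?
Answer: 1126/16419 ≈ 0.068579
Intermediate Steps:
U = 30
I(V, p) = -60 - 2*p (I(V, p) = (30 + p)*(-5 + 3) = (30 + p)*(-2) = -60 - 2*p)
y = 26896 (y = (-96 + (-60 - 2*4))² = (-96 + (-60 - 8))² = (-96 - 68)² = (-164)² = 26896)
(-27518 + 30896)/(y + 22361) = (-27518 + 30896)/(26896 + 22361) = 3378/49257 = 3378*(1/49257) = 1126/16419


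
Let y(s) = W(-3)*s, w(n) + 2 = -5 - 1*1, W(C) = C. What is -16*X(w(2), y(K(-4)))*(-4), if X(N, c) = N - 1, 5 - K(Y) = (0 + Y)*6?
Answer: -576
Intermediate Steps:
K(Y) = 5 - 6*Y (K(Y) = 5 - (0 + Y)*6 = 5 - Y*6 = 5 - 6*Y)
w(n) = -8 (w(n) = -2 + (-5 - 1*1) = -2 + (-5 - 1) = -2 - 6 = -8)
y(s) = -3*s
X(N, c) = -1 + N
-16*X(w(2), y(K(-4)))*(-4) = -16*(-1 - 8)*(-4) = -16*(-9)*(-4) = 144*(-4) = -576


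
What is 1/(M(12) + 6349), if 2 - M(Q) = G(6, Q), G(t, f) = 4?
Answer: 1/6347 ≈ 0.00015755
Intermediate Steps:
M(Q) = -2 (M(Q) = 2 - 1*4 = 2 - 4 = -2)
1/(M(12) + 6349) = 1/(-2 + 6349) = 1/6347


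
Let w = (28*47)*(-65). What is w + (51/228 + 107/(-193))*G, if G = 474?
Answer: -628500047/7334 ≈ -85697.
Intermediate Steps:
w = -85540 (w = 1316*(-65) = -85540)
w + (51/228 + 107/(-193))*G = -85540 + (51/228 + 107/(-193))*474 = -85540 + (51*(1/228) + 107*(-1/193))*474 = -85540 + (17/76 - 107/193)*474 = -85540 - 4851/14668*474 = -85540 - 1149687/7334 = -628500047/7334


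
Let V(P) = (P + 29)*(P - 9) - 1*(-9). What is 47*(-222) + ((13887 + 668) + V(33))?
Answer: 5618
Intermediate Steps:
V(P) = 9 + (-9 + P)*(29 + P) (V(P) = (29 + P)*(-9 + P) + 9 = (-9 + P)*(29 + P) + 9 = 9 + (-9 + P)*(29 + P))
47*(-222) + ((13887 + 668) + V(33)) = 47*(-222) + ((13887 + 668) + (-252 + 33² + 20*33)) = -10434 + (14555 + (-252 + 1089 + 660)) = -10434 + (14555 + 1497) = -10434 + 16052 = 5618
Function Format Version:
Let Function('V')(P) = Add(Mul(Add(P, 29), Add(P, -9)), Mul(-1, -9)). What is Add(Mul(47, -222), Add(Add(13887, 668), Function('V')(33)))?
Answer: 5618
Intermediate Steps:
Function('V')(P) = Add(9, Mul(Add(-9, P), Add(29, P))) (Function('V')(P) = Add(Mul(Add(29, P), Add(-9, P)), 9) = Add(Mul(Add(-9, P), Add(29, P)), 9) = Add(9, Mul(Add(-9, P), Add(29, P))))
Add(Mul(47, -222), Add(Add(13887, 668), Function('V')(33))) = Add(Mul(47, -222), Add(Add(13887, 668), Add(-252, Pow(33, 2), Mul(20, 33)))) = Add(-10434, Add(14555, Add(-252, 1089, 660))) = Add(-10434, Add(14555, 1497)) = Add(-10434, 16052) = 5618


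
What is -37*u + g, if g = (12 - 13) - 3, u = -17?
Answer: 625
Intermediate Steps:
g = -4 (g = -1 - 3 = -4)
-37*u + g = -37*(-17) - 4 = 629 - 4 = 625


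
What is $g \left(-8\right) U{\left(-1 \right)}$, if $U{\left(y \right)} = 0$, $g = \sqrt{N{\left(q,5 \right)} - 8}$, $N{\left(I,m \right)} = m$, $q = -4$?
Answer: $0$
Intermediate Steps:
$g = i \sqrt{3}$ ($g = \sqrt{5 - 8} = \sqrt{-3} = i \sqrt{3} \approx 1.732 i$)
$g \left(-8\right) U{\left(-1 \right)} = i \sqrt{3} \left(-8\right) 0 = - 8 i \sqrt{3} \cdot 0 = 0$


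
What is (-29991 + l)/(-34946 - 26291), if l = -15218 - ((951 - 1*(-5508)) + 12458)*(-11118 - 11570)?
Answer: -429143687/61237 ≈ -7007.9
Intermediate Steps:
l = 429173678 (l = -15218 - ((951 + 5508) + 12458)*(-22688) = -15218 - (6459 + 12458)*(-22688) = -15218 - 18917*(-22688) = -15218 - 1*(-429188896) = -15218 + 429188896 = 429173678)
(-29991 + l)/(-34946 - 26291) = (-29991 + 429173678)/(-34946 - 26291) = 429143687/(-61237) = 429143687*(-1/61237) = -429143687/61237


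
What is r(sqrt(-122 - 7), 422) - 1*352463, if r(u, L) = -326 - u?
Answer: -352789 - I*sqrt(129) ≈ -3.5279e+5 - 11.358*I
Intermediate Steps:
r(sqrt(-122 - 7), 422) - 1*352463 = (-326 - sqrt(-122 - 7)) - 1*352463 = (-326 - sqrt(-129)) - 352463 = (-326 - I*sqrt(129)) - 352463 = -352789 - I*sqrt(129)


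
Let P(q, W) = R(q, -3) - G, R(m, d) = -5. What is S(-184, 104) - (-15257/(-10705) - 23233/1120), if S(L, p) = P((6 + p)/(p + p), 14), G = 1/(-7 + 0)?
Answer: 6935449/479584 ≈ 14.461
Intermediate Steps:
G = -⅐ (G = 1/(-7) = -⅐ ≈ -0.14286)
P(q, W) = -34/7 (P(q, W) = -5 - 1*(-⅐) = -5 + ⅐ = -34/7)
S(L, p) = -34/7
S(-184, 104) - (-15257/(-10705) - 23233/1120) = -34/7 - (-15257/(-10705) - 23233/1120) = -34/7 - (-15257*(-1/10705) - 23233*1/1120) = -34/7 - (15257/10705 - 3319/160) = -34/7 - 1*(-1323551/68512) = -34/7 + 1323551/68512 = 6935449/479584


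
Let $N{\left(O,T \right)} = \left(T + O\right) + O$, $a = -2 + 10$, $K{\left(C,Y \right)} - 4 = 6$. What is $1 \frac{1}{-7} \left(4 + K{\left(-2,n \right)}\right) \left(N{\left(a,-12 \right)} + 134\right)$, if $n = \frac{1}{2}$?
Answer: $-276$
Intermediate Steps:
$n = \frac{1}{2} \approx 0.5$
$K{\left(C,Y \right)} = 10$ ($K{\left(C,Y \right)} = 4 + 6 = 10$)
$a = 8$
$N{\left(O,T \right)} = T + 2 O$ ($N{\left(O,T \right)} = \left(O + T\right) + O = T + 2 O$)
$1 \frac{1}{-7} \left(4 + K{\left(-2,n \right)}\right) \left(N{\left(a,-12 \right)} + 134\right) = 1 \frac{1}{-7} \left(4 + 10\right) \left(\left(-12 + 2 \cdot 8\right) + 134\right) = 1 \left(- \frac{1}{7}\right) 14 \left(\left(-12 + 16\right) + 134\right) = \left(- \frac{1}{7}\right) 14 \left(4 + 134\right) = \left(-2\right) 138 = -276$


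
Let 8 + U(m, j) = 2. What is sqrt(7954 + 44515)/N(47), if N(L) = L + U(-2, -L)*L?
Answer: -sqrt(52469)/235 ≈ -0.97473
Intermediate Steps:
U(m, j) = -6 (U(m, j) = -8 + 2 = -6)
N(L) = -5*L (N(L) = L - 6*L = -5*L)
sqrt(7954 + 44515)/N(47) = sqrt(7954 + 44515)/((-5*47)) = sqrt(52469)/(-235) = sqrt(52469)*(-1/235) = -sqrt(52469)/235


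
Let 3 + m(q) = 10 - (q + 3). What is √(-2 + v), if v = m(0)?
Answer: √2 ≈ 1.4142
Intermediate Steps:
m(q) = 4 - q (m(q) = -3 + (10 - (q + 3)) = -3 + (10 - (3 + q)) = -3 + (10 + (-3 - q)) = -3 + (7 - q) = 4 - q)
v = 4 (v = 4 - 1*0 = 4 + 0 = 4)
√(-2 + v) = √(-2 + 4) = √2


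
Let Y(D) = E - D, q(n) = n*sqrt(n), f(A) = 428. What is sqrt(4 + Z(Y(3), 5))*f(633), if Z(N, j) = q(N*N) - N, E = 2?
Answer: 428*sqrt(6) ≈ 1048.4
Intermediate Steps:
q(n) = n**(3/2)
Y(D) = 2 - D
Z(N, j) = (N**2)**(3/2) - N (Z(N, j) = (N*N)**(3/2) - N = (N**2)**(3/2) - N)
sqrt(4 + Z(Y(3), 5))*f(633) = sqrt(4 + (((2 - 1*3)**2)**(3/2) - (2 - 1*3)))*428 = sqrt(4 + (((2 - 3)**2)**(3/2) - (2 - 3)))*428 = sqrt(4 + (((-1)**2)**(3/2) - 1*(-1)))*428 = sqrt(4 + (1**(3/2) + 1))*428 = sqrt(4 + (1 + 1))*428 = sqrt(4 + 2)*428 = sqrt(6)*428 = 428*sqrt(6)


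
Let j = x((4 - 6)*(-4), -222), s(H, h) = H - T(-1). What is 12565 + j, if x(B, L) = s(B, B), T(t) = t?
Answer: 12574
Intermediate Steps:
s(H, h) = 1 + H (s(H, h) = H - 1*(-1) = H + 1 = 1 + H)
x(B, L) = 1 + B
j = 9 (j = 1 + (4 - 6)*(-4) = 1 - 2*(-4) = 1 + 8 = 9)
12565 + j = 12565 + 9 = 12574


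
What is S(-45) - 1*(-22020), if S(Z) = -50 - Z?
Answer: 22015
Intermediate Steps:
S(-45) - 1*(-22020) = (-50 - 1*(-45)) - 1*(-22020) = (-50 + 45) + 22020 = -5 + 22020 = 22015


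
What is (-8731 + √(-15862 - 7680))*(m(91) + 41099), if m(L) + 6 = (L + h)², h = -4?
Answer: -424867922 + 48662*I*√23542 ≈ -4.2487e+8 + 7.4664e+6*I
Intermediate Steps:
m(L) = -6 + (-4 + L)² (m(L) = -6 + (L - 4)² = -6 + (-4 + L)²)
(-8731 + √(-15862 - 7680))*(m(91) + 41099) = (-8731 + √(-15862 - 7680))*((-6 + (-4 + 91)²) + 41099) = (-8731 + √(-23542))*((-6 + 87²) + 41099) = (-8731 + I*√23542)*((-6 + 7569) + 41099) = (-8731 + I*√23542)*(7563 + 41099) = (-8731 + I*√23542)*48662 = -424867922 + 48662*I*√23542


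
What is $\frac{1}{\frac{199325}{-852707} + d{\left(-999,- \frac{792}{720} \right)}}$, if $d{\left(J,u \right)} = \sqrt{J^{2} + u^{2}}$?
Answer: $\frac{16996582277500}{72565657657423992129} + \frac{7271092278490 \sqrt{99800221}}{72565657657423992129} \approx 0.0010012$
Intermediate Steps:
$\frac{1}{\frac{199325}{-852707} + d{\left(-999,- \frac{792}{720} \right)}} = \frac{1}{\frac{199325}{-852707} + \sqrt{\left(-999\right)^{2} + \left(- \frac{792}{720}\right)^{2}}} = \frac{1}{199325 \left(- \frac{1}{852707}\right) + \sqrt{998001 + \left(\left(-792\right) \frac{1}{720}\right)^{2}}} = \frac{1}{- \frac{199325}{852707} + \sqrt{998001 + \left(- \frac{11}{10}\right)^{2}}} = \frac{1}{- \frac{199325}{852707} + \sqrt{998001 + \frac{121}{100}}} = \frac{1}{- \frac{199325}{852707} + \sqrt{\frac{99800221}{100}}} = \frac{1}{- \frac{199325}{852707} + \frac{\sqrt{99800221}}{10}}$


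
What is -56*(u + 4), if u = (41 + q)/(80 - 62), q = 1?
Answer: -1064/3 ≈ -354.67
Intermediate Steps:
u = 7/3 (u = (41 + 1)/(80 - 62) = 42/18 = 42*(1/18) = 7/3 ≈ 2.3333)
-56*(u + 4) = -56*(7/3 + 4) = -56*19/3 = -1064/3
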